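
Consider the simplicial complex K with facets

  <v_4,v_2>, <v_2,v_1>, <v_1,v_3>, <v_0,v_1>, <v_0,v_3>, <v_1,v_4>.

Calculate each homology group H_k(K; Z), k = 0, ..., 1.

We work with the vertex ordering v_0 < v_1 < v_2 < v_3 < v_4. The simplices of K, each written with vertices in increasing order, are:

  0-simplices (5): [v_0], [v_1], [v_2], [v_3], [v_4]
  1-simplices (6): [v_0,v_1], [v_0,v_3], [v_1,v_2], [v_1,v_3], [v_1,v_4], [v_2,v_4]

giving chain groups C_0 ≅ Z^5, C_1 ≅ Z^6.

The boundary map ∂_1: C_1 → C_0 maps an edge to its endpoints' difference, ∂[p,q] = q − p. For instance
  ∂[v_0,v_1] = [v_1] − [v_0].
The 5×6 boundary matrix has rank 4 and Smith normal form diag(1,1,1,1).

From H_k ≅ ker(∂_k) / im(∂_{k+1}) we obtain:

  H_0: rank C_0 − rank ∂_1 = 5 − 4 = 1, and the invariant factors of ∂_1 are all 1, so H_0 ≅ Z.
  H_1: rank ker ∂_1 − rank ∂_2 = (6 − 4) − 0 = 2, and there is no ∂_2, so H_1 ≅ Z^2.

H_0 = Z,  H_1 = Z^2.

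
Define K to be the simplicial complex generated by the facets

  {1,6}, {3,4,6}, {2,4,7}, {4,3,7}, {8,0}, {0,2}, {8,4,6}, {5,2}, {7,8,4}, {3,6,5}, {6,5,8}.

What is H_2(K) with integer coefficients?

Order the vertices as 0 < 1 < 2 < 3 < 4 < 5 < 6 < 7 < 8. Listing each simplex with vertices in this order, K has dimension 2 with simplices:

  0-simplices (9): [0], [1], [2], [3], [4], [5], [6], [7], [8]
  1-simplices (17): [0,2], [0,8], [1,6], [2,4], [2,5], [2,7], [3,4], [3,5], [3,6], [3,7], [4,6], [4,7], [4,8], [5,6], [5,8], [6,8], [7,8]
  2-simplices (7): [2,4,7], [3,4,6], [3,4,7], [3,5,6], [4,6,8], [4,7,8], [5,6,8]

Hence C_0 ≅ Z^9, C_1 ≅ Z^17, C_2 ≅ Z^7.

∂_1: C_1 → C_0 maps an edge to its endpoints' difference, ∂[p,q] = q − p.
The resulting 9×17 matrix has rank 8, and its Smith normal form has invariant factors (1,1,1,1,1,1,1,1).

Boundary ∂_2: C_2 → C_1 acts by ∂[p,q,r] = [q,r] − [p,r] + [p,q]. For instance
  ∂[2,4,7] = [4,7] − [2,7] + [2,4],
  ∂[3,4,6] = [4,6] − [3,6] + [3,4].
This gives a 17×7 integer matrix of rank 7; reducing to Smith normal form yields diagonal entries (1,1,1,1,1,1,1).

Reading off H_k = ker ∂_k / im ∂_{k+1}:

  H_2: rank ker ∂_2 − rank ∂_3 = (7 − 7) − 0 = 0, and there is no ∂_3, so H_2 ≅ 0.

H_2 = 0.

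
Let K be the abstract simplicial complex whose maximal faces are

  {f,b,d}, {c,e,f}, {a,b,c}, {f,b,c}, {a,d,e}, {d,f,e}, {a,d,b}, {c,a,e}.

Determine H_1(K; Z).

We work with the vertex ordering a < b < c < d < e < f. The simplices of K, each written with vertices in increasing order, are:

  0-simplices (6): a, b, c, d, e, f
  1-simplices (12): ab, ac, ad, ae, bc, bd, bf, ce, cf, de, df, ef
  2-simplices (8): abc, abd, ace, ade, bcf, bdf, cef, def

Hence C_0 ≅ Z^6, C_1 ≅ Z^12, C_2 ≅ Z^8.

∂_1: C_1 → C_0 maps an edge to its endpoints' difference, ∂[p,q] = q − p. For instance
  ∂ad = d − a.
As a 6×12 matrix over Z this has rank 5, with invariant factors (1,1,1,1,1).

Boundary ∂_2: C_2 → C_1 maps a triangle to the signed sum of its edges. For instance
  ∂ace = ce − ae + ac,
  ∂def = ef − df + de.
The resulting 12×8 matrix has rank 7, and its Smith normal form has invariant factors (1,1,1,1,1,1,1).

Computing H_k = (kernel of ∂_k) / (image of ∂_{k+1}):

  H_1: rank ker ∂_1 − rank ∂_2 = (12 − 5) − 7 = 0, and the invariant factors of ∂_2 are all 1, so H_1 = 0.

H_1 = 0.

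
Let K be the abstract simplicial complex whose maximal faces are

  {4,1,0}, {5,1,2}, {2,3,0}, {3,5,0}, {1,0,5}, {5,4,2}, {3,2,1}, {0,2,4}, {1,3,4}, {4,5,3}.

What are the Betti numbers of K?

K has 6 vertices, 15 edges, 10 triangles.
rank ∂_0 = 0, rank ∂_1 = 5 ⇒ b_0 = 6 − 0 − 5 = 1; all invariant factors of ∂_1 are 1 so no torsion. So H_0 ≅ Z.
rank ∂_1 = 5, rank ∂_2 = 10 ⇒ b_1 = 15 − 5 − 10 = 0; ∂_2 has invariant factor(s) [2] giving torsion. So H_1 ≅ Z/2Z.
rank ∂_2 = 10, rank ∂_3 = 0 ⇒ b_2 = 10 − 10 − 0 = 0. So H_2 ≅ 0.

b_0 = 1, b_1 = 0, b_2 = 0.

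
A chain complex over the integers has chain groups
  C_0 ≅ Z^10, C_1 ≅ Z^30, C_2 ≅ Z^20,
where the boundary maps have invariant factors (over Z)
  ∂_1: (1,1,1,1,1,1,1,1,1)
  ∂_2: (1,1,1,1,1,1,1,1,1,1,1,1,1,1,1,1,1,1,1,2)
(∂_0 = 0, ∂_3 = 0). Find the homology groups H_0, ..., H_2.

H_0 ≅ Z,  H_1 ≅ Z ⊕ Z/2Z,  H_2 = 0.

H_0: b_0 = 10 − 0 − 9 = 1; torsion from ∂_1 factors > 1: none. So H_0 ≅ Z.
H_1: b_1 = 30 − 9 − 20 = 1; torsion from ∂_2 factors > 1: [2]. So H_1 ≅ Z ⊕ Z/2Z.
H_2: b_2 = 20 − 20 − 0 = 0; torsion from ∂_3 factors > 1: none. So H_2 ≅ 0.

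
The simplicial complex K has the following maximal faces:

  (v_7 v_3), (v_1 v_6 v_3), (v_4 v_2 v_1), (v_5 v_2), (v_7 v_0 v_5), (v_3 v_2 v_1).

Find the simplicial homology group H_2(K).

H_2 ≅ 0.

Fix the vertex order v_0 < v_1 < v_2 < v_3 < v_4 < v_5 < v_6 < v_7 and write every simplex with vertices in increasing order. Then dim K = 2 and the simplices of K are:

  0-simplices (8): [v_0], [v_1], [v_2], [v_3], [v_4], [v_5], [v_6], [v_7]
  1-simplices (12): [v_0,v_5], [v_0,v_7], [v_1,v_2], [v_1,v_3], [v_1,v_4], [v_1,v_6], [v_2,v_3], [v_2,v_4], [v_2,v_5], [v_3,v_6], [v_3,v_7], [v_5,v_7]
  2-simplices (4): [v_0,v_5,v_7], [v_1,v_2,v_3], [v_1,v_2,v_4], [v_1,v_3,v_6]

giving chain groups C_0 ≅ Z^8, C_1 ≅ Z^12, C_2 ≅ Z^4.

∂_1: C_1 → C_0 sends each edge [p,q] (with p < q) to q − p.
This gives a 8×12 integer matrix of rank 7; reducing to Smith normal form yields diagonal entries (1,1,1,1,1,1,1).

Boundary ∂_2: C_2 → C_1 sends each 2-simplex [p,q,r] to [q,r] − [p,r] + [p,q]. For instance
  ∂[v_1,v_2,v_3] = [v_2,v_3] − [v_1,v_3] + [v_1,v_2],
  ∂[v_0,v_5,v_7] = [v_5,v_7] − [v_0,v_7] + [v_0,v_5].
As a 12×4 matrix over Z this has rank 4, with invariant factors (1,1,1,1).

Reading off H_k = ker ∂_k / im ∂_{k+1}:

  H_2: rank ker ∂_2 − rank ∂_3 = (4 − 4) − 0 = 0, and there is no ∂_3, so H_2 ≅ 0.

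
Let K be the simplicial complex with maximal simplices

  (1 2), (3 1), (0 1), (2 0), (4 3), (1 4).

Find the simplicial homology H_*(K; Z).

H_0 ≅ Z,  H_1 ≅ Z^2.

We work with the vertex ordering 0 < 1 < 2 < 3 < 4. The simplices of K, each written with vertices in increasing order, are:

  0-simplices (5): [0], [1], [2], [3], [4]
  1-simplices (6): [0,1], [0,2], [1,2], [1,3], [1,4], [3,4]

giving chain groups C_0 ≅ Z^5, C_1 ≅ Z^6.

Boundary ∂_1: C_1 → C_0 is given by ∂[p,q] = [q] − [p].
This gives a 5×6 integer matrix of rank 4; reducing to Smith normal form yields diagonal entries (1,1,1,1).

Computing H_k = (kernel of ∂_k) / (image of ∂_{k+1}):

  H_0: rank C_0 − rank ∂_1 = 5 − 4 = 1, and the invariant factors of ∂_1 are all 1, so H_0 = Z.
  H_1: rank ker ∂_1 − rank ∂_2 = (6 − 4) − 0 = 2, and there is no ∂_2, so H_1 = Z^2.

As a check, the Euler characteristic is 5 − 6 = -1, which agrees with 1 − 2 = -1.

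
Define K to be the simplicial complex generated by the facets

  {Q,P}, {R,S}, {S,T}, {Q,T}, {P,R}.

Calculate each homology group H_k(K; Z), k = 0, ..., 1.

H_0 ≅ Z,  H_1 ≅ Z.

Fix the vertex order P < Q < R < S < T and write every simplex with vertices in increasing order. Then dim K = 1 and the simplices of K are:

  0-simplices (5): P, Q, R, S, T
  1-simplices (5): PQ, PR, QT, RS, ST

giving chain groups C_0 ≅ Z^5, C_1 ≅ Z^5.

The boundary map ∂_1: C_1 → C_0 is given by ∂[p,q] = [q] − [p].
The 5×5 boundary matrix has rank 4 and Smith normal form diag(1,1,1,1).

Computing H_k = (kernel of ∂_k) / (image of ∂_{k+1}):

  H_0: rank C_0 − rank ∂_1 = 5 − 4 = 1, and the invariant factors of ∂_1 are all 1, so H_0 = Z.
  H_1: rank ker ∂_1 − rank ∂_2 = (5 − 4) − 0 = 1, and there is no ∂_2, so H_1 = Z.

As a check, the Euler characteristic is 5 − 5 = 0, which agrees with 1 − 1 = 0.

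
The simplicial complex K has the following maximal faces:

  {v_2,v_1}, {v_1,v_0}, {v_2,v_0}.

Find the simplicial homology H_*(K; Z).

Take the total order v_0 < v_1 < v_2 on the vertex set. Then K (dimension 1) consists of the simplices:

  0-simplices (3): [v_0], [v_1], [v_2]
  1-simplices (3): [v_0,v_1], [v_0,v_2], [v_1,v_2]

so the chain groups are C_0 ≅ Z^3, C_1 ≅ Z^3.

The boundary map ∂_1: C_1 → C_0 is given by ∂[p,q] = [q] − [p]. For instance
  ∂[v_0,v_1] = [v_1] − [v_0].
This gives a 3×3 integer matrix of rank 2; reducing to Smith normal form yields diagonal entries (1,1).

Reading off H_k = ker ∂_k / im ∂_{k+1}:

  H_0: rank C_0 − rank ∂_1 = 3 − 2 = 1, and the invariant factors of ∂_1 are all 1, so H_0 ≅ Z.
  H_1: rank ker ∂_1 − rank ∂_2 = (3 − 2) − 0 = 1, and there is no ∂_2, so H_1 ≅ Z.

As a check, the Euler characteristic is 3 − 3 = 0, which agrees with 1 − 1 = 0.

H_0 ≅ Z,  H_1 ≅ Z.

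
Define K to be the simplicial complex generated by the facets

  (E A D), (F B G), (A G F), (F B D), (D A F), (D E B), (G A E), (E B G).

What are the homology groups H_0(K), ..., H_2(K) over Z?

H_0 ≅ Z,  H_1 = 0,  H_2 ≅ Z.

Take the total order A < B < D < E < F < G on the vertex set. Then K (dimension 2) consists of the simplices:

  0-simplices (6): A, B, D, E, F, G
  1-simplices (12): AD, AE, AF, AG, BD, BE, BF, BG, DE, DF, EG, FG
  2-simplices (8): ADE, ADF, AEG, AFG, BDE, BDF, BEG, BFG

so the chain groups are C_0 ≅ Z^6, C_1 ≅ Z^12, C_2 ≅ Z^8.

Boundary ∂_1: C_1 → C_0 is given by ∂[p,q] = [q] − [p]. For instance
  ∂AF = F − A.
The resulting 6×12 matrix has rank 5, and its Smith normal form has invariant factors (1,1,1,1,1).

The boundary map ∂_2: C_2 → C_1 maps a triangle to the signed sum of its edges. For instance
  ∂BDE = DE − BE + BD,
  ∂ADF = DF − AF + AD.
As a 12×8 matrix over Z this has rank 7, with invariant factors (1,1,1,1,1,1,1).

From H_k ≅ ker(∂_k) / im(∂_{k+1}) we obtain:

  H_0: rank C_0 − rank ∂_1 = 6 − 5 = 1, and the invariant factors of ∂_1 are all 1, so H_0 = Z.
  H_1: rank ker ∂_1 − rank ∂_2 = (12 − 5) − 7 = 0, and the invariant factors of ∂_2 are all 1, so H_1 = 0.
  H_2: rank ker ∂_2 − rank ∂_3 = (8 − 7) − 0 = 1, and there is no ∂_3, so H_2 = Z.

As a check, the Euler characteristic is 6 − 12 + 8 = 2, which agrees with 1 − 0 + 1 = 2.
(K is a triangulation of the 2-sphere S^2.)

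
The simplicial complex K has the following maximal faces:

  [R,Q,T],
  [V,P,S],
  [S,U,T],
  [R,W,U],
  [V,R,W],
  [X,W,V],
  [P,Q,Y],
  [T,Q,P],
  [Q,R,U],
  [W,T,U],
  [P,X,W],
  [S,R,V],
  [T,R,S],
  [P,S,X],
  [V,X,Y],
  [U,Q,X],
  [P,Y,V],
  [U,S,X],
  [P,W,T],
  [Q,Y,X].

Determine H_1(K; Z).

H_1 ≅ Z ⊕ Z/2Z.

Take the total order P < Q < R < S < T < U < V < W < X < Y on the vertex set. Then K (dimension 2) consists of the simplices:

  0-simplices (10): P, Q, R, S, T, U, V, W, X, Y
  1-simplices (30): PQ, PS, PT, PV, PW, PX, PY, QR, QT, QU, QX, QY, RS, RT, RU, RV, RW, ST, SU, SV, SX, TU, TW, UW, UX, VW, VX, VY, WX, XY
  2-simplices (20): PQT, PQY, PSV, PSX, PTW, PVY, PWX, QRT, QRU, QUX, QXY, RST, RSV, RUW, RVW, STU, SUX, TUW, VWX, VXY

Hence C_0 ≅ Z^10, C_1 ≅ Z^30, C_2 ≅ Z^20.

The boundary map ∂_1: C_1 → C_0 maps an edge to its endpoints' difference, ∂[p,q] = q − p.
This gives a 10×30 integer matrix of rank 9; reducing to Smith normal form yields diagonal entries (1,1,1,1,1,1,1,1,1).

The boundary map ∂_2: C_2 → C_1 acts by ∂[p,q,r] = [q,r] − [p,r] + [p,q]. For instance
  ∂SUX = UX − SX + SU,
  ∂VXY = XY − VY + VX.
The resulting 30×20 matrix has rank 20, and its Smith normal form has invariant factors (1,1,1,1,1,1,1,1,1,1,1,1,1,1,1,1,1,1,1,2).

From H_k ≅ ker(∂_k) / im(∂_{k+1}) we obtain:

  H_1: rank ker ∂_1 − rank ∂_2 = (30 − 9) − 20 = 1, and ∂_2 has invariant factor 2 > 1, so H_1 = Z ⊕ Z/2Z.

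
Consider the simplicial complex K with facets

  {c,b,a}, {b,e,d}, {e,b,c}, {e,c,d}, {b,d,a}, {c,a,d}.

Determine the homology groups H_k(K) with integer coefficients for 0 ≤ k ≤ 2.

H_0 = Z,  H_1 = 0,  H_2 = Z.

We work with the vertex ordering a < b < c < d < e. The simplices of K, each written with vertices in increasing order, are:

  0-simplices (5): a, b, c, d, e
  1-simplices (9): ab, ac, ad, bc, bd, be, cd, ce, de
  2-simplices (6): abc, abd, acd, bce, bde, cde

so the chain groups are C_0 ≅ Z^5, C_1 ≅ Z^9, C_2 ≅ Z^6.

∂_1: C_1 → C_0 is given by ∂[p,q] = [q] − [p]. For instance
  ∂ad = d − a.
The resulting 5×9 matrix has rank 4, and its Smith normal form has invariant factors (1,1,1,1).

∂_2: C_2 → C_1 maps a triangle to the signed sum of its edges. For instance
  ∂abd = bd − ad + ab,
  ∂acd = cd − ad + ac.
This gives a 9×6 integer matrix of rank 5; reducing to Smith normal form yields diagonal entries (1,1,1,1,1).

Now H_k = ker ∂_k / im ∂_{k+1}, so:

  H_0: rank C_0 − rank ∂_1 = 5 − 4 = 1, and the invariant factors of ∂_1 are all 1, so H_0 = Z.
  H_1: rank ker ∂_1 − rank ∂_2 = (9 − 4) − 5 = 0, and the invariant factors of ∂_2 are all 1, so H_1 = 0.
  H_2: rank ker ∂_2 − rank ∂_3 = (6 − 5) − 0 = 1, and there is no ∂_3, so H_2 = Z.

As a check, the Euler characteristic is 5 − 9 + 6 = 2, which agrees with 1 − 0 + 1 = 2.
(K is a triangulation of the 2-sphere S^2.)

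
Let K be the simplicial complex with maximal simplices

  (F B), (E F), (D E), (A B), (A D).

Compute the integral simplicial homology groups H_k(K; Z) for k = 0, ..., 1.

Fix the vertex order A < B < D < E < F and write every simplex with vertices in increasing order. Then dim K = 1 and the simplices of K are:

  0-simplices (5): A, B, D, E, F
  1-simplices (5): AB, AD, BF, DE, EF

Hence C_0 ≅ Z^5, C_1 ≅ Z^5.

Boundary ∂_1: C_1 → C_0 maps an edge to its endpoints' difference, ∂[p,q] = q − p.
This gives a 5×5 integer matrix of rank 4; reducing to Smith normal form yields diagonal entries (1,1,1,1).

Computing H_k = (kernel of ∂_k) / (image of ∂_{k+1}):

  H_0: rank C_0 − rank ∂_1 = 5 − 4 = 1, and the invariant factors of ∂_1 are all 1, so H_0 ≅ Z.
  H_1: rank ker ∂_1 − rank ∂_2 = (5 − 4) − 0 = 1, and there is no ∂_2, so H_1 ≅ Z.

H_0 = Z,  H_1 = Z.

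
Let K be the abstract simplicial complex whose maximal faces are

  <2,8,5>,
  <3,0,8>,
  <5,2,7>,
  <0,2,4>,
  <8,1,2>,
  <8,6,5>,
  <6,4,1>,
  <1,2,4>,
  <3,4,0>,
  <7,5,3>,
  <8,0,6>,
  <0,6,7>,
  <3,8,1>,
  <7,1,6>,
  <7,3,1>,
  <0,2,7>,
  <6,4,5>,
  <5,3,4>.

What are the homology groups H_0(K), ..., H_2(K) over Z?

We work with the vertex ordering 0 < 1 < 2 < 3 < 4 < 5 < 6 < 7 < 8. The simplices of K, each written with vertices in increasing order, are:

  0-simplices (9): [0], [1], [2], [3], [4], [5], [6], [7], [8]
  1-simplices (27): (27 of them)
  2-simplices (18): [0,2,4], [0,2,7], [0,3,4], [0,3,8], [0,6,7], [0,6,8], [1,2,4], [1,2,8], [1,3,7], [1,3,8], [1,4,6], [1,6,7], [2,5,7], [2,5,8], [3,4,5], [3,5,7], [4,5,6], [5,6,8]

so the chain groups are C_0 ≅ Z^9, C_1 ≅ Z^27, C_2 ≅ Z^18.

∂_1: C_1 → C_0 maps an edge to its endpoints' difference, ∂[p,q] = q − p. For instance
  ∂[0,4] = [4] − [0].
The resulting 9×27 matrix has rank 8, and its Smith normal form has invariant factors (1,1,1,1,1,1,1,1).

∂_2: C_2 → C_1 acts by ∂[p,q,r] = [q,r] − [p,r] + [p,q]. For instance
  ∂[0,2,4] = [2,4] − [0,4] + [0,2],
  ∂[1,2,4] = [2,4] − [1,4] + [1,2].
This gives a 27×18 integer matrix of rank 17; reducing to Smith normal form yields diagonal entries (1,1,1,1,1,1,1,1,1,1,1,1,1,1,1,1,1).

Computing H_k = (kernel of ∂_k) / (image of ∂_{k+1}):

  H_0: rank C_0 − rank ∂_1 = 9 − 8 = 1, and the invariant factors of ∂_1 are all 1, so H_0 = Z.
  H_1: rank ker ∂_1 − rank ∂_2 = (27 − 8) − 17 = 2, and the invariant factors of ∂_2 are all 1, so H_1 = Z^2.
  H_2: rank ker ∂_2 − rank ∂_3 = (18 − 17) − 0 = 1, and there is no ∂_3, so H_2 = Z.

H_0 ≅ Z,  H_1 ≅ Z^2,  H_2 ≅ Z.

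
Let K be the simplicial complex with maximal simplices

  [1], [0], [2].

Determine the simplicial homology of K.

H_0 = Z^3.

Order the vertices as 0 < 1 < 2. Listing each simplex with vertices in this order, K has dimension 0 with simplices:

  0-simplices (3): [0], [1], [2]

so the chain groups are C_0 ≅ Z^3.

Now H_k = ker ∂_k / im ∂_{k+1}, so:

  H_0: rank C_0 − rank ∂_1 = 3 − 0 = 3, and there is no ∂_1, so H_0 ≅ Z^3.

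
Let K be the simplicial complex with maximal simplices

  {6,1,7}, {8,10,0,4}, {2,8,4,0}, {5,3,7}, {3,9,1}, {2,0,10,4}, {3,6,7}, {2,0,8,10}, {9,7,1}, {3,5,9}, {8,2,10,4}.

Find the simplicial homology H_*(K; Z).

H_0 ≅ Z^2,  H_1 ≅ Z,  H_2 = 0,  H_3 ≅ Z.

Take the total order 0 < 1 < 2 < 3 < 4 < 5 < 6 < 7 < 8 < 9 < 10 on the vertex set. Then K (dimension 3) consists of the simplices:

  0-simplices (11): [0], [1], [2], [3], [4], [5], [6], [7], [8], [9], [10]
  1-simplices (22): [0,2], [0,4], [0,8], [0,10], [1,3], [1,6], [1,7], [1,9], [2,4], [2,8], [2,10], [3,5], [3,6], [3,7], [3,9], [4,8], [4,10], [5,7], [5,9], [6,7], [7,9], [8,10]
  2-simplices (16): [0,2,4], [0,2,8], [0,2,10], [0,4,8], [0,4,10], [0,8,10], [1,3,9], [1,6,7], [1,7,9], [2,4,8], [2,4,10], [2,8,10], [3,5,7], [3,5,9], [3,6,7], [4,8,10]
  3-simplices (5): [0,2,4,8], [0,2,4,10], [0,2,8,10], [0,4,8,10], [2,4,8,10]

Hence C_0 ≅ Z^11, C_1 ≅ Z^22, C_2 ≅ Z^16, C_3 ≅ Z^5.

Boundary ∂_1: C_1 → C_0 sends each edge [p,q] (with p < q) to q − p. For instance
  ∂[4,10] = [10] − [4].
This gives a 11×22 integer matrix of rank 9; reducing to Smith normal form yields diagonal entries (1,1,1,1,1,1,1,1,1).

Boundary ∂_2: C_2 → C_1 sends each 2-simplex [p,q,r] to [q,r] − [p,r] + [p,q]. For instance
  ∂[2,8,10] = [8,10] − [2,10] + [2,8],
  ∂[3,5,7] = [5,7] − [3,7] + [3,5].
As a 22×16 matrix over Z this has rank 12, with invariant factors (1,1,1,1,1,1,1,1,1,1,1,1).

The boundary map ∂_3: C_3 → C_2 sends each 3-simplex σ to the alternating sum Σ_i (−1)^i (σ with its i-th vertex removed). For instance
  ∂[0,4,8,10] = [4,8,10] − [0,8,10] + [0,4,10] − [0,4,8],
  ∂[0,2,8,10] = [2,8,10] − [0,8,10] + [0,2,10] − [0,2,8].
As a 16×5 matrix over Z this has rank 4, with invariant factors (1,1,1,1).

Reading off H_k = ker ∂_k / im ∂_{k+1}:

  H_0: rank C_0 − rank ∂_1 = 11 − 9 = 2, and the invariant factors of ∂_1 are all 1, so H_0 ≅ Z^2.
  H_1: rank ker ∂_1 − rank ∂_2 = (22 − 9) − 12 = 1, and the invariant factors of ∂_2 are all 1, so H_1 ≅ Z.
  H_2: rank ker ∂_2 − rank ∂_3 = (16 − 12) − 4 = 0, and the invariant factors of ∂_3 are all 1, so H_2 ≅ 0.
  H_3: rank ker ∂_3 − rank ∂_4 = (5 − 4) − 0 = 1, and there is no ∂_4, so H_3 ≅ Z.

As a check, the Euler characteristic is 11 − 22 + 16 − 5 = 0, which agrees with 2 − 1 + 0 − 1 = 0.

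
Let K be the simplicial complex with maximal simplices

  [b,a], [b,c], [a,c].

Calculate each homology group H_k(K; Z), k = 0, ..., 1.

Take the total order a < b < c on the vertex set. Then K (dimension 1) consists of the simplices:

  0-simplices (3): a, b, c
  1-simplices (3): ab, ac, bc

Hence C_0 ≅ Z^3, C_1 ≅ Z^3.

Boundary ∂_1: C_1 → C_0 maps an edge to its endpoints' difference, ∂[p,q] = q − p.
The resulting 3×3 matrix has rank 2, and its Smith normal form has invariant factors (1,1).

Now H_k = ker ∂_k / im ∂_{k+1}, so:

  H_0: rank C_0 − rank ∂_1 = 3 − 2 = 1, and the invariant factors of ∂_1 are all 1, so H_0 = Z.
  H_1: rank ker ∂_1 − rank ∂_2 = (3 − 2) − 0 = 1, and there is no ∂_2, so H_1 = Z.

(K is a triangulation of the circle S^1.)

H_0 ≅ Z,  H_1 ≅ Z.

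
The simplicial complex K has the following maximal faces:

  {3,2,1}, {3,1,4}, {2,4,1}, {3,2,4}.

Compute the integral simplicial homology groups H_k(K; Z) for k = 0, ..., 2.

H_0 ≅ Z,  H_1 = 0,  H_2 ≅ Z.

Take the total order 1 < 2 < 3 < 4 on the vertex set. Then K (dimension 2) consists of the simplices:

  0-simplices (4): [1], [2], [3], [4]
  1-simplices (6): [1,2], [1,3], [1,4], [2,3], [2,4], [3,4]
  2-simplices (4): [1,2,3], [1,2,4], [1,3,4], [2,3,4]

giving chain groups C_0 ≅ Z^4, C_1 ≅ Z^6, C_2 ≅ Z^4.

∂_1: C_1 → C_0 is given by ∂[p,q] = [q] − [p]. For instance
  ∂[2,3] = [3] − [2].
The 4×6 boundary matrix has rank 3 and Smith normal form diag(1,1,1).

The boundary map ∂_2: C_2 → C_1 maps a triangle to the signed sum of its edges. For instance
  ∂[1,2,3] = [2,3] − [1,3] + [1,2],
  ∂[2,3,4] = [3,4] − [2,4] + [2,3].
This gives a 6×4 integer matrix of rank 3; reducing to Smith normal form yields diagonal entries (1,1,1).

Computing H_k = (kernel of ∂_k) / (image of ∂_{k+1}):

  H_0: rank C_0 − rank ∂_1 = 4 − 3 = 1, and the invariant factors of ∂_1 are all 1, so H_0 ≅ Z.
  H_1: rank ker ∂_1 − rank ∂_2 = (6 − 3) − 3 = 0, and the invariant factors of ∂_2 are all 1, so H_1 ≅ 0.
  H_2: rank ker ∂_2 − rank ∂_3 = (4 − 3) − 0 = 1, and there is no ∂_3, so H_2 ≅ Z.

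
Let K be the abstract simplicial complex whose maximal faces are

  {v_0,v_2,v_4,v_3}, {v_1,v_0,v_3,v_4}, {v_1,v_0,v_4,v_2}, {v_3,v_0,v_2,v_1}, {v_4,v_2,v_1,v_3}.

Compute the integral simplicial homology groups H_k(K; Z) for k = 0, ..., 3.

H_0 = Z,  H_1 = 0,  H_2 = 0,  H_3 = Z.

Take the total order v_0 < v_1 < v_2 < v_3 < v_4 on the vertex set. Then K (dimension 3) consists of the simplices:

  0-simplices (5): [v_0], [v_1], [v_2], [v_3], [v_4]
  1-simplices (10): [v_0,v_1], [v_0,v_2], [v_0,v_3], [v_0,v_4], [v_1,v_2], [v_1,v_3], [v_1,v_4], [v_2,v_3], [v_2,v_4], [v_3,v_4]
  2-simplices (10): [v_0,v_1,v_2], [v_0,v_1,v_3], [v_0,v_1,v_4], [v_0,v_2,v_3], [v_0,v_2,v_4], [v_0,v_3,v_4], [v_1,v_2,v_3], [v_1,v_2,v_4], [v_1,v_3,v_4], [v_2,v_3,v_4]
  3-simplices (5): [v_0,v_1,v_2,v_3], [v_0,v_1,v_2,v_4], [v_0,v_1,v_3,v_4], [v_0,v_2,v_3,v_4], [v_1,v_2,v_3,v_4]

giving chain groups C_0 ≅ Z^5, C_1 ≅ Z^10, C_2 ≅ Z^10, C_3 ≅ Z^5.

∂_1: C_1 → C_0 is given by ∂[p,q] = [q] − [p].
The 5×10 boundary matrix has rank 4 and Smith normal form diag(1,1,1,1).

The boundary map ∂_2: C_2 → C_1 sends each 2-simplex [p,q,r] to [q,r] − [p,r] + [p,q]. For instance
  ∂[v_0,v_1,v_2] = [v_1,v_2] − [v_0,v_2] + [v_0,v_1],
  ∂[v_0,v_3,v_4] = [v_3,v_4] − [v_0,v_4] + [v_0,v_3].
This gives a 10×10 integer matrix of rank 6; reducing to Smith normal form yields diagonal entries (1,1,1,1,1,1).

Boundary ∂_3: C_3 → C_2 sends each 3-simplex σ to the alternating sum Σ_i (−1)^i (σ with its i-th vertex removed). For instance
  ∂[v_1,v_2,v_3,v_4] = [v_2,v_3,v_4] − [v_1,v_3,v_4] + [v_1,v_2,v_4] − [v_1,v_2,v_3],
  ∂[v_0,v_1,v_2,v_4] = [v_1,v_2,v_4] − [v_0,v_2,v_4] + [v_0,v_1,v_4] − [v_0,v_1,v_2].
As a 10×5 matrix over Z this has rank 4, with invariant factors (1,1,1,1).

Now H_k = ker ∂_k / im ∂_{k+1}, so:

  H_0: rank C_0 − rank ∂_1 = 5 − 4 = 1, and the invariant factors of ∂_1 are all 1, so H_0 = Z.
  H_1: rank ker ∂_1 − rank ∂_2 = (10 − 4) − 6 = 0, and the invariant factors of ∂_2 are all 1, so H_1 = 0.
  H_2: rank ker ∂_2 − rank ∂_3 = (10 − 6) − 4 = 0, and the invariant factors of ∂_3 are all 1, so H_2 = 0.
  H_3: rank ker ∂_3 − rank ∂_4 = (5 − 4) − 0 = 1, and there is no ∂_4, so H_3 = Z.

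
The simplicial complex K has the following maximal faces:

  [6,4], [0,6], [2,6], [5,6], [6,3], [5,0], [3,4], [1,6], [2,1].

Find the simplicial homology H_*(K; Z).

K has 7 vertices, 9 edges.
rank ∂_0 = 0, rank ∂_1 = 6 ⇒ b_0 = 7 − 0 − 6 = 1; all invariant factors of ∂_1 are 1 so no torsion. So H_0 = Z.
rank ∂_1 = 6, rank ∂_2 = 0 ⇒ b_1 = 9 − 6 − 0 = 3. So H_1 = Z^3.

H_0 ≅ Z,  H_1 ≅ Z^3.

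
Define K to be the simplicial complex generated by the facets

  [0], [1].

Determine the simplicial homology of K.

We work with the vertex ordering 0 < 1. The simplices of K, each written with vertices in increasing order, are:

  0-simplices (2): [0], [1]

giving chain groups C_0 ≅ Z^2.

Now H_k = ker ∂_k / im ∂_{k+1}, so:

  H_0: rank C_0 − rank ∂_1 = 2 − 0 = 2, and there is no ∂_1, so H_0 ≅ Z^2.

H_0 = Z^2.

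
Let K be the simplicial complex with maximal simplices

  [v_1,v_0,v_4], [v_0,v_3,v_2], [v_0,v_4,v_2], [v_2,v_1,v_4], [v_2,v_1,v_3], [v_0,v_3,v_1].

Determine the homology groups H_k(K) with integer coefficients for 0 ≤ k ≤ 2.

Order the vertices as v_0 < v_1 < v_2 < v_3 < v_4. Listing each simplex with vertices in this order, K has dimension 2 with simplices:

  0-simplices (5): [v_0], [v_1], [v_2], [v_3], [v_4]
  1-simplices (9): [v_0,v_1], [v_0,v_2], [v_0,v_3], [v_0,v_4], [v_1,v_2], [v_1,v_3], [v_1,v_4], [v_2,v_3], [v_2,v_4]
  2-simplices (6): [v_0,v_1,v_3], [v_0,v_1,v_4], [v_0,v_2,v_3], [v_0,v_2,v_4], [v_1,v_2,v_3], [v_1,v_2,v_4]

Hence C_0 ≅ Z^5, C_1 ≅ Z^9, C_2 ≅ Z^6.

∂_1: C_1 → C_0 maps an edge to its endpoints' difference, ∂[p,q] = q − p.
This gives a 5×9 integer matrix of rank 4; reducing to Smith normal form yields diagonal entries (1,1,1,1).

∂_2: C_2 → C_1 maps a triangle to the signed sum of its edges. For instance
  ∂[v_0,v_1,v_3] = [v_1,v_3] − [v_0,v_3] + [v_0,v_1],
  ∂[v_0,v_2,v_3] = [v_2,v_3] − [v_0,v_3] + [v_0,v_2].
This gives a 9×6 integer matrix of rank 5; reducing to Smith normal form yields diagonal entries (1,1,1,1,1).

Reading off H_k = ker ∂_k / im ∂_{k+1}:

  H_0: rank C_0 − rank ∂_1 = 5 − 4 = 1, and the invariant factors of ∂_1 are all 1, so H_0 ≅ Z.
  H_1: rank ker ∂_1 − rank ∂_2 = (9 − 4) − 5 = 0, and the invariant factors of ∂_2 are all 1, so H_1 ≅ 0.
  H_2: rank ker ∂_2 − rank ∂_3 = (6 − 5) − 0 = 1, and there is no ∂_3, so H_2 ≅ Z.

H_0 ≅ Z,  H_1 = 0,  H_2 ≅ Z.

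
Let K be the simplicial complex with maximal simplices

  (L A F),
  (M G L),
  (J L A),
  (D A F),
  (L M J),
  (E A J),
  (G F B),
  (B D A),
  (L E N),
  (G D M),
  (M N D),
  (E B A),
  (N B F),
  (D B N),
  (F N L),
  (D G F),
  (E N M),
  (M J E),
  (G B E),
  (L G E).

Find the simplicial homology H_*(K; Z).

We work with the vertex ordering A < B < D < E < F < G < J < L < M < N. The simplices of K, each written with vertices in increasing order, are:

  0-simplices (10): A, B, D, E, F, G, J, L, M, N
  1-simplices (30): AB, AD, AE, AF, AJ, AL, BD, BE, BF, BG, BN, DF, DG, DM, DN, EG, EJ, EL, EM, EN, FG, FL, FN, GL, GM, JL, JM, LM, LN, MN
  2-simplices (20): ABD, ABE, ADF, AEJ, AFL, AJL, BDN, BEG, BFG, BFN, DFG, DGM, DMN, EGL, EJM, ELN, EMN, FLN, GLM, JLM

giving chain groups C_0 ≅ Z^10, C_1 ≅ Z^30, C_2 ≅ Z^20.

Boundary ∂_1: C_1 → C_0 is given by ∂[p,q] = [q] − [p].
As a 10×30 matrix over Z this has rank 9, with invariant factors (1,1,1,1,1,1,1,1,1).

Boundary ∂_2: C_2 → C_1 acts by ∂[p,q,r] = [q,r] − [p,r] + [p,q]. For instance
  ∂ELN = LN − EN + EL,
  ∂BDN = DN − BN + BD.
As a 30×20 matrix over Z this has rank 20, with invariant factors (1,1,1,1,1,1,1,1,1,1,1,1,1,1,1,1,1,1,1,2).

Computing H_k = (kernel of ∂_k) / (image of ∂_{k+1}):

  H_0: rank C_0 − rank ∂_1 = 10 − 9 = 1, and the invariant factors of ∂_1 are all 1, so H_0 = Z.
  H_1: rank ker ∂_1 − rank ∂_2 = (30 − 9) − 20 = 1, and ∂_2 has invariant factor 2 > 1, so H_1 = Z × Z/2.
  H_2: rank ker ∂_2 − rank ∂_3 = (20 − 20) − 0 = 0, and there is no ∂_3, so H_2 = 0.

H_0 = Z,  H_1 = Z × Z/2,  H_2 = 0.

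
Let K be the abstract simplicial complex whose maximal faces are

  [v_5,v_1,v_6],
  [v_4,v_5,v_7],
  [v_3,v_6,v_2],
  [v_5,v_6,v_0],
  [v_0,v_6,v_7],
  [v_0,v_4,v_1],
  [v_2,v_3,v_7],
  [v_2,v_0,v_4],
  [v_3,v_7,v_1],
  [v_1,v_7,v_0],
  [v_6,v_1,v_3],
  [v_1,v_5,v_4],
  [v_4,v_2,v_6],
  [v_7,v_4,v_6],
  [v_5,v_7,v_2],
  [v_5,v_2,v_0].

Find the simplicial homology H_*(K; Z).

K has 8 vertices, 24 edges, 16 triangles.
rank ∂_0 = 0, rank ∂_1 = 7 ⇒ b_0 = 8 − 0 − 7 = 1; all invariant factors of ∂_1 are 1 so no torsion. So H_0 ≅ Z.
rank ∂_1 = 7, rank ∂_2 = 15 ⇒ b_1 = 24 − 7 − 15 = 2; all invariant factors of ∂_2 are 1 so no torsion. So H_1 ≅ Z^2.
rank ∂_2 = 15, rank ∂_3 = 0 ⇒ b_2 = 16 − 15 − 0 = 1. So H_2 ≅ Z.

H_0 = Z,  H_1 = Z^2,  H_2 = Z.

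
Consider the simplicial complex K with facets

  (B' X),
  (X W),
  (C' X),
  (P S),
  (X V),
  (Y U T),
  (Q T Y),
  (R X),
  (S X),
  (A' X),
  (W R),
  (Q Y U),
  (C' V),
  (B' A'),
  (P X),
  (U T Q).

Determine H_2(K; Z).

K has 13 vertices, 18 edges, 4 triangles.
rank ∂_2 = 3, rank ∂_3 = 0 ⇒ b_2 = 4 − 3 − 0 = 1. So H_2 ≅ Z.

H_2 = Z.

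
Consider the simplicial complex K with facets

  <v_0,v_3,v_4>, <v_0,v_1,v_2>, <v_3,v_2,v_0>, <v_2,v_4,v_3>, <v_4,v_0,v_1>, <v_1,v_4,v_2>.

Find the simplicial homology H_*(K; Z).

Order the vertices as v_0 < v_1 < v_2 < v_3 < v_4. Listing each simplex with vertices in this order, K has dimension 2 with simplices:

  0-simplices (5): [v_0], [v_1], [v_2], [v_3], [v_4]
  1-simplices (9): [v_0,v_1], [v_0,v_2], [v_0,v_3], [v_0,v_4], [v_1,v_2], [v_1,v_4], [v_2,v_3], [v_2,v_4], [v_3,v_4]
  2-simplices (6): [v_0,v_1,v_2], [v_0,v_1,v_4], [v_0,v_2,v_3], [v_0,v_3,v_4], [v_1,v_2,v_4], [v_2,v_3,v_4]

Hence C_0 ≅ Z^5, C_1 ≅ Z^9, C_2 ≅ Z^6.

Boundary ∂_1: C_1 → C_0 sends each edge [p,q] (with p < q) to q − p. For instance
  ∂[v_0,v_1] = [v_1] − [v_0].
The resulting 5×9 matrix has rank 4, and its Smith normal form has invariant factors (1,1,1,1).

∂_2: C_2 → C_1 maps a triangle to the signed sum of its edges. For instance
  ∂[v_2,v_3,v_4] = [v_3,v_4] − [v_2,v_4] + [v_2,v_3],
  ∂[v_1,v_2,v_4] = [v_2,v_4] − [v_1,v_4] + [v_1,v_2].
This gives a 9×6 integer matrix of rank 5; reducing to Smith normal form yields diagonal entries (1,1,1,1,1).

Computing H_k = (kernel of ∂_k) / (image of ∂_{k+1}):

  H_0: rank C_0 − rank ∂_1 = 5 − 4 = 1, and the invariant factors of ∂_1 are all 1, so H_0 ≅ Z.
  H_1: rank ker ∂_1 − rank ∂_2 = (9 − 4) − 5 = 0, and the invariant factors of ∂_2 are all 1, so H_1 ≅ 0.
  H_2: rank ker ∂_2 − rank ∂_3 = (6 − 5) − 0 = 1, and there is no ∂_3, so H_2 ≅ Z.

H_0 ≅ Z,  H_1 = 0,  H_2 ≅ Z.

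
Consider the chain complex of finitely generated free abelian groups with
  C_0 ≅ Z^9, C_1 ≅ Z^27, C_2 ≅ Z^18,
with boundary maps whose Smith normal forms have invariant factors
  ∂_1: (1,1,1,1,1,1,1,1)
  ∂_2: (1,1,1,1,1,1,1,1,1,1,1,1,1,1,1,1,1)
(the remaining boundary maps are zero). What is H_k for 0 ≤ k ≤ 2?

H_0: b_0 = 9 − 0 − 8 = 1; torsion from ∂_1 factors > 1: none. So H_0 ≅ Z.
H_1: b_1 = 27 − 8 − 17 = 2; torsion from ∂_2 factors > 1: none. So H_1 ≅ Z^2.
H_2: b_2 = 18 − 17 − 0 = 1; torsion from ∂_3 factors > 1: none. So H_2 ≅ Z.

H_0 ≅ Z,  H_1 ≅ Z^2,  H_2 ≅ Z.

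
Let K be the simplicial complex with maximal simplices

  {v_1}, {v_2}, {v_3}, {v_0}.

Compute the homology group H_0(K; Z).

Order the vertices as v_0 < v_1 < v_2 < v_3. Listing each simplex with vertices in this order, K has dimension 0 with simplices:

  0-simplices (4): [v_0], [v_1], [v_2], [v_3]

giving chain groups C_0 ≅ Z^4.

Reading off H_k = ker ∂_k / im ∂_{k+1}:

  H_0: rank C_0 − rank ∂_1 = 4 − 0 = 4, and there is no ∂_1, so H_0 = Z^4.

H_0 ≅ Z^4.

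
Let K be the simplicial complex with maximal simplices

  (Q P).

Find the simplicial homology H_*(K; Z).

H_0 = Z,  H_1 = 0.

Take the total order P < Q on the vertex set. Then K (dimension 1) consists of the simplices:

  0-simplices (2): P, Q
  1-simplices (1): PQ

Hence C_0 ≅ Z^2, C_1 ≅ Z^1.

The boundary map ∂_1: C_1 → C_0 is given by ∂[p,q] = [q] − [p].
As a 2×1 matrix over Z this has rank 1, with invariant factors (1).

From H_k ≅ ker(∂_k) / im(∂_{k+1}) we obtain:

  H_0: rank C_0 − rank ∂_1 = 2 − 1 = 1, and the invariant factors of ∂_1 are all 1, so H_0 ≅ Z.
  H_1: rank ker ∂_1 − rank ∂_2 = (1 − 1) − 0 = 0, and there is no ∂_2, so H_1 ≅ 0.

As a check, the Euler characteristic is 2 − 1 = 1, which agrees with 1 − 0 = 1.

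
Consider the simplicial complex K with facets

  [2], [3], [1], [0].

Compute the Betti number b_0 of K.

b_0 = 4.

K has 4 vertices.
rank ∂_0 = 0, rank ∂_1 = 0 ⇒ b_0 = 4 − 0 − 0 = 4. So H_0 ≅ Z^4.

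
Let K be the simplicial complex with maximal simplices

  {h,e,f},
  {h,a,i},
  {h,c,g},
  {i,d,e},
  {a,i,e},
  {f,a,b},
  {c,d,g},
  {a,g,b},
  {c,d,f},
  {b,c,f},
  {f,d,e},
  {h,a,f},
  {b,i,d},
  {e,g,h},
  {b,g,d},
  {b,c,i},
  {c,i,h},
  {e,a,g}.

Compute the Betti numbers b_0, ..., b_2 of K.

b_0 = 1, b_1 = 1, b_2 = 0.

Order the vertices as a < b < c < d < e < f < g < h < i. Listing each simplex with vertices in this order, K has dimension 2 with simplices:

  0-simplices (9): a, b, c, d, e, f, g, h, i
  1-simplices (27): ab, ae, af, ag, ah, ai, bc, bd, bf, bg, bi, cd, cf, cg, ch, ci, de, df, dg, di, ef, eg, eh, ei, fh, gh, hi
  2-simplices (18): abf, abg, aeg, aei, afh, ahi, bcf, bci, bdg, bdi, cdf, cdg, cgh, chi, def, dei, efh, egh

Hence C_0 ≅ Z^9, C_1 ≅ Z^27, C_2 ≅ Z^18.

Boundary ∂_1: C_1 → C_0 is given by ∂[p,q] = [q] − [p]. For instance
  ∂hi = i − h.
The 9×27 boundary matrix has rank 8 and Smith normal form diag(1,1,1,1,1,1,1,1).

The boundary map ∂_2: C_2 → C_1 maps a triangle to the signed sum of its edges. For instance
  ∂bcf = cf − bf + bc,
  ∂abf = bf − af + ab.
As a 27×18 matrix over Z this has rank 18, with invariant factors (1,1,1,1,1,1,1,1,1,1,1,1,1,1,1,1,1,2).

Now H_k = ker ∂_k / im ∂_{k+1}, so:

  H_0: rank C_0 − rank ∂_1 = 9 − 8 = 1, and the invariant factors of ∂_1 are all 1, so H_0 ≅ Z.
  H_1: rank ker ∂_1 − rank ∂_2 = (27 − 8) − 18 = 1, and ∂_2 has invariant factor 2 > 1, so H_1 ≅ Z ⊕ Z/2.
  H_2: rank ker ∂_2 − rank ∂_3 = (18 − 18) − 0 = 0, and there is no ∂_3, so H_2 ≅ 0.

Hence the Betti numbers are b_0 = 1, b_1 = 1, b_2 = 0.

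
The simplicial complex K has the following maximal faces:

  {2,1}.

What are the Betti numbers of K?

We work with the vertex ordering 1 < 2. The simplices of K, each written with vertices in increasing order, are:

  0-simplices (2): [1], [2]
  1-simplices (1): [1,2]

giving chain groups C_0 ≅ Z^2, C_1 ≅ Z^1.

∂_1: C_1 → C_0 maps an edge to its endpoints' difference, ∂[p,q] = q − p.
The 2×1 boundary matrix has rank 1 and Smith normal form diag(1).

Reading off H_k = ker ∂_k / im ∂_{k+1}:

  H_0: rank C_0 − rank ∂_1 = 2 − 1 = 1, and the invariant factors of ∂_1 are all 1, so H_0 ≅ Z.
  H_1: rank ker ∂_1 − rank ∂_2 = (1 − 1) − 0 = 0, and there is no ∂_2, so H_1 ≅ 0.

As a check, the Euler characteristic is 2 − 1 = 1, which agrees with 1 − 0 = 1.
(K is a triangulation of the 1-simplex.)

Hence the Betti numbers are b_0 = 1, b_1 = 0.

b_0 = 1, b_1 = 0.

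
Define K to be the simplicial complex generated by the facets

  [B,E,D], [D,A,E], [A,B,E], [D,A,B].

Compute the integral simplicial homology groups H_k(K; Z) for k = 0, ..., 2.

Order the vertices as A < B < D < E. Listing each simplex with vertices in this order, K has dimension 2 with simplices:

  0-simplices (4): A, B, D, E
  1-simplices (6): AB, AD, AE, BD, BE, DE
  2-simplices (4): ABD, ABE, ADE, BDE

Hence C_0 ≅ Z^4, C_1 ≅ Z^6, C_2 ≅ Z^4.

The boundary map ∂_1: C_1 → C_0 sends each edge [p,q] (with p < q) to q − p. For instance
  ∂DE = E − D.
This gives a 4×6 integer matrix of rank 3; reducing to Smith normal form yields diagonal entries (1,1,1).

∂_2: C_2 → C_1 sends each 2-simplex [p,q,r] to [q,r] − [p,r] + [p,q]. For instance
  ∂BDE = DE − BE + BD,
  ∂ABE = BE − AE + AB.
This gives a 6×4 integer matrix of rank 3; reducing to Smith normal form yields diagonal entries (1,1,1).

Now H_k = ker ∂_k / im ∂_{k+1}, so:

  H_0: rank C_0 − rank ∂_1 = 4 − 3 = 1, and the invariant factors of ∂_1 are all 1, so H_0 ≅ Z.
  H_1: rank ker ∂_1 − rank ∂_2 = (6 − 3) − 3 = 0, and the invariant factors of ∂_2 are all 1, so H_1 ≅ 0.
  H_2: rank ker ∂_2 − rank ∂_3 = (4 − 3) − 0 = 1, and there is no ∂_3, so H_2 ≅ Z.

As a check, the Euler characteristic is 4 − 6 + 4 = 2, which agrees with 1 − 0 + 1 = 2.

H_0 ≅ Z,  H_1 = 0,  H_2 ≅ Z.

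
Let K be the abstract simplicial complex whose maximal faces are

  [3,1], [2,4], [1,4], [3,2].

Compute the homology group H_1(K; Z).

Order the vertices as 1 < 2 < 3 < 4. Listing each simplex with vertices in this order, K has dimension 1 with simplices:

  0-simplices (4): [1], [2], [3], [4]
  1-simplices (4): [1,3], [1,4], [2,3], [2,4]

Hence C_0 ≅ Z^4, C_1 ≅ Z^4.

The boundary map ∂_1: C_1 → C_0 maps an edge to its endpoints' difference, ∂[p,q] = q − p. For instance
  ∂[1,4] = [4] − [1].
The 4×4 boundary matrix has rank 3 and Smith normal form diag(1,1,1).

From H_k ≅ ker(∂_k) / im(∂_{k+1}) we obtain:

  H_1: rank ker ∂_1 − rank ∂_2 = (4 − 3) − 0 = 1, and there is no ∂_2, so H_1 ≅ Z.

H_1 = Z.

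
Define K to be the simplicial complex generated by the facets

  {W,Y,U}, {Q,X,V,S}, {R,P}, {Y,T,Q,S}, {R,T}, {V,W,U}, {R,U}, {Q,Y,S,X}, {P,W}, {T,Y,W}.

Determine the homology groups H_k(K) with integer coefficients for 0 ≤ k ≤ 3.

We work with the vertex ordering P < Q < R < S < T < U < V < W < X < Y. The simplices of K, each written with vertices in increasing order, are:

  0-simplices (10): P, Q, R, S, T, U, V, W, X, Y
  1-simplices (22): PR, PW, QS, QT, QV, QX, QY, RT, RU, ST, SV, SX, SY, TW, TY, UV, UW, UY, VW, VX, WY, XY
  2-simplices (13): QST, QSV, QSX, QSY, QTY, QVX, QXY, STY, SVX, SXY, TWY, UVW, UWY
  3-simplices (3): QSTY, QSVX, QSXY

Hence C_0 ≅ Z^10, C_1 ≅ Z^22, C_2 ≅ Z^13, C_3 ≅ Z^3.

∂_1: C_1 → C_0 maps an edge to its endpoints' difference, ∂[p,q] = q − p. For instance
  ∂XY = Y − X.
The resulting 10×22 matrix has rank 9, and its Smith normal form has invariant factors (1,1,1,1,1,1,1,1,1).

The boundary map ∂_2: C_2 → C_1 acts by ∂[p,q,r] = [q,r] − [p,r] + [p,q]. For instance
  ∂UVW = VW − UW + UV,
  ∂QSY = SY − QY + QS.
This gives a 22×13 integer matrix of rank 10; reducing to Smith normal form yields diagonal entries (1,1,1,1,1,1,1,1,1,1).

∂_3: C_3 → C_2 sends each 3-simplex σ to the alternating sum Σ_i (−1)^i (σ with its i-th vertex removed). For instance
  ∂QSTY = STY − QTY + QSY − QST,
  ∂QSXY = SXY − QXY + QSY − QSX.
The 13×3 boundary matrix has rank 3 and Smith normal form diag(1,1,1).

Reading off H_k = ker ∂_k / im ∂_{k+1}:

  H_0: rank C_0 − rank ∂_1 = 10 − 9 = 1, and the invariant factors of ∂_1 are all 1, so H_0 = Z.
  H_1: rank ker ∂_1 − rank ∂_2 = (22 − 9) − 10 = 3, and the invariant factors of ∂_2 are all 1, so H_1 = Z^3.
  H_2: rank ker ∂_2 − rank ∂_3 = (13 − 10) − 3 = 0, and the invariant factors of ∂_3 are all 1, so H_2 = 0.
  H_3: rank ker ∂_3 − rank ∂_4 = (3 − 3) − 0 = 0, and there is no ∂_4, so H_3 = 0.

H_0 = Z,  H_1 = Z^3,  H_2 = 0,  H_3 = 0.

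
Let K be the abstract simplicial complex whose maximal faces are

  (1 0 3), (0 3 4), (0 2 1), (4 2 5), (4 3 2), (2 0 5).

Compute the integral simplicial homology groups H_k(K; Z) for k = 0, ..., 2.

Fix the vertex order 0 < 1 < 2 < 3 < 4 < 5 and write every simplex with vertices in increasing order. Then dim K = 2 and the simplices of K are:

  0-simplices (6): [0], [1], [2], [3], [4], [5]
  1-simplices (12): [0,1], [0,2], [0,3], [0,4], [0,5], [1,2], [1,3], [2,3], [2,4], [2,5], [3,4], [4,5]
  2-simplices (6): [0,1,2], [0,1,3], [0,2,5], [0,3,4], [2,3,4], [2,4,5]

so the chain groups are C_0 ≅ Z^6, C_1 ≅ Z^12, C_2 ≅ Z^6.

∂_1: C_1 → C_0 maps an edge to its endpoints' difference, ∂[p,q] = q − p.
As a 6×12 matrix over Z this has rank 5, with invariant factors (1,1,1,1,1).

The boundary map ∂_2: C_2 → C_1 maps a triangle to the signed sum of its edges. For instance
  ∂[2,4,5] = [4,5] − [2,5] + [2,4],
  ∂[0,3,4] = [3,4] − [0,4] + [0,3].
The 12×6 boundary matrix has rank 6 and Smith normal form diag(1,1,1,1,1,1).

From H_k ≅ ker(∂_k) / im(∂_{k+1}) we obtain:

  H_0: rank C_0 − rank ∂_1 = 6 − 5 = 1, and the invariant factors of ∂_1 are all 1, so H_0 ≅ Z.
  H_1: rank ker ∂_1 − rank ∂_2 = (12 − 5) − 6 = 1, and the invariant factors of ∂_2 are all 1, so H_1 ≅ Z.
  H_2: rank ker ∂_2 − rank ∂_3 = (6 − 6) − 0 = 0, and there is no ∂_3, so H_2 ≅ 0.

As a check, the Euler characteristic is 6 − 12 + 6 = 0, which agrees with 1 − 1 + 0 = 0.

H_0 ≅ Z,  H_1 ≅ Z,  H_2 = 0.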